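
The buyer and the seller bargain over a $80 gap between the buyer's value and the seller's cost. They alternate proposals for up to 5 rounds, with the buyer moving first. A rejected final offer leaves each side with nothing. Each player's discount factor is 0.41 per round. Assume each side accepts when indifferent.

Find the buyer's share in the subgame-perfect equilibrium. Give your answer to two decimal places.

By backward induction:
Round 5 (the buyer proposes): rejection yields 0 for the seller; the buyer offers 0 and keeps 80.
Round 4 (the seller proposes): the buyer can get 80 next round, worth 0.41 × 80 = 32.8 now. The seller offers 32.8 and keeps 80 − 32.8 = 47.2.
Round 3 (the buyer proposes): the seller can get 47.2 next round, worth 0.41 × 47.2 = 19.352 now, so the buyer offers 19.352, keeping 60.648.
Round 2 (the seller proposes): the buyer can get 60.648 next round, worth 0.41 × 60.648 = 24.86568 now; the seller offers that and keeps 55.13432.
Round 1 (the buyer proposes): the seller can get 55.13432 next round, worth 0.41 × 55.13432 = 22.6050712 now, so the buyer offers 22.6050712, keeping 57.3949288.

57.39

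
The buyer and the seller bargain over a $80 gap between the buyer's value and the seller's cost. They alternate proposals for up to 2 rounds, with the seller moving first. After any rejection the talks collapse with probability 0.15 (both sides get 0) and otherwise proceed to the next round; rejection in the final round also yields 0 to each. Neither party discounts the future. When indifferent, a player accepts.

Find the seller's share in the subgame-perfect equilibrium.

12

By backward induction:
Round 2 (the buyer proposes): rejection yields 0 for the seller; the buyer offers 0 and keeps 80.
Round 1 (the seller proposes): rejecting gives the buyer an expected 0.85 × 80 = 68, so the seller offers 68, keeping 12.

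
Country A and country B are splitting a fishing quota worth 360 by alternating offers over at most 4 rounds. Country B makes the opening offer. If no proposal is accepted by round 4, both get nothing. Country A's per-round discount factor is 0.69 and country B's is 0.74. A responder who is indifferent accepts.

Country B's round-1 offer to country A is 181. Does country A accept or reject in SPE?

Reject

Round 4 (country A proposes): country B will accept anything ≥ 0, so country A offers 0 and keeps 360.
Round 3 (country B proposes): country A can get 360 next round, worth 0.69 × 360 = 248.4 now; country B offers that and keeps 111.6.
Round 2 (country A proposes): country B can get 111.6 next round, worth 0.74 × 111.6 = 82.584 now; country A offers that and keeps 277.416.
So by rejecting in round 1, country A gets 277.416 next round, worth 0.69 × 277.416 = 191.41704 now.
Offer 181 < 191.41704, so country A rejects.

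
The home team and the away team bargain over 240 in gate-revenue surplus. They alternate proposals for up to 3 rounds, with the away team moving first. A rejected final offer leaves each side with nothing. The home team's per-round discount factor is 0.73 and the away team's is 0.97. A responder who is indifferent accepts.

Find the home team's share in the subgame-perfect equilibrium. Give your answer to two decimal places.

5.26

Round 3 (the away team proposes): the home team will accept anything ≥ 0, so the away team offers 0 and keeps 240.
Round 2 (the home team proposes): the away team can get 240 next round, worth 0.97 × 240 = 232.8 now. The home team offers 232.8 and keeps 240 − 232.8 = 7.2.
Round 1 (the away team proposes): the home team can get 7.2 next round, worth 0.73 × 7.2 = 5.256 now, so the away team offers 5.256, keeping 234.744.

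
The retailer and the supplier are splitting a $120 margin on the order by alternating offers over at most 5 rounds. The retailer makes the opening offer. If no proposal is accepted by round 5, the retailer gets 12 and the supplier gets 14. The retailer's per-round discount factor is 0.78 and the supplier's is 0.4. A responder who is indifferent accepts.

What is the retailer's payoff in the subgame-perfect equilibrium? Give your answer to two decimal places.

104.78

Round 5 (the retailer proposes): the supplier gets 14 if talks fail, so the retailer offers 14 and keeps 106.
Round 4 (the supplier proposes): the retailer can get 106 next round, worth 0.78 × 106 = 82.68 now; the supplier offers that and keeps 37.32.
Round 3 (the retailer proposes): the supplier can get 37.32 next round, worth 0.4 × 37.32 = 14.928 now, so the retailer offers 14.928, keeping 105.072.
Round 2 (the supplier proposes): the retailer can get 105.072 next round, worth 0.78 × 105.072 = 81.95616 now. The supplier offers 81.95616 and keeps 120 − 81.95616 = 38.04384.
Round 1 (the retailer proposes): the supplier can get 38.04384 next round, worth 0.4 × 38.04384 = 15.217536 now. The retailer offers 15.217536 and keeps 120 − 15.217536 = 104.782464.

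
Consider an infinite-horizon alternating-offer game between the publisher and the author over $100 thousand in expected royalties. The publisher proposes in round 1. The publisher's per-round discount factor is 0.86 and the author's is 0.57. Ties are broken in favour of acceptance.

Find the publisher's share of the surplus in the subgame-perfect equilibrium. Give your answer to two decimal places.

In a stationary SPE each proposer offers the other exactly their discounted continuation value.
If the publisher keeps x when proposing and the author keeps y when proposing, then x = 100 − 0.57y and y = 100 − 0.86x.
Solving: x = 100(1 − 0.57) / (1 − 0.86·0.57) = 43 / 0.5098 ≈ 84.3468.
The author gets 100 − 84.3468 ≈ 15.6532.

84.35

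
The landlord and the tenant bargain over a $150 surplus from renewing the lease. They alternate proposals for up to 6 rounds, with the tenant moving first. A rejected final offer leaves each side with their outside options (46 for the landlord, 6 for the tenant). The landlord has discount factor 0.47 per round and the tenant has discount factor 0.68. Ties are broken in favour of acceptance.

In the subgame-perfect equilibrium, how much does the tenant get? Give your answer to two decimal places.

113.32

Round 6 (the landlord proposes): the tenant gets 6 if talks fail, so the landlord offers 6 and keeps 144.
Round 5 (the tenant proposes): the landlord can get 144 next round, worth 0.47 × 144 = 67.68 now; the tenant offers that and keeps 82.32.
Round 4 (the landlord proposes): the tenant can get 82.32 next round, worth 0.68 × 82.32 = 55.9776 now; the landlord offers that and keeps 94.0224.
Round 3 (the tenant proposes): the landlord can get 94.0224 next round, worth 0.47 × 94.0224 = 44.190528 now. The tenant offers 44.190528 and keeps 150 − 44.190528 = 105.809472.
Round 2 (the landlord proposes): the tenant can get 105.809472 next round, worth 0.68 × 105.809472 = 71.95044096 now; the landlord offers that and keeps 78.04955904.
Round 1 (the tenant proposes): the landlord can get 78.04955904 next round, worth 0.47 × 78.04955904 = 36.6832927488 now; the tenant offers that and keeps 113.3167072512.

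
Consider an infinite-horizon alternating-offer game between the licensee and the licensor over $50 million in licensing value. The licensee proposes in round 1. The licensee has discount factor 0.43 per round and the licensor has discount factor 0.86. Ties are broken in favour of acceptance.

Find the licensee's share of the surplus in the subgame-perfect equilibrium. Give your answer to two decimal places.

When the licensee proposes, the licensor accepts any offer worth at least 0.86 times what the licensor would get by proposing next round; and vice versa.
This gives x = 50 − 0.86y and y = 50 − 0.43x, where x and y are each side's share when it proposes.
Hence (1 − 0.86·0.43)x = 50(1 − 0.86), i.e. 0.6302·x = 7.
x ≈ 11.1076; the licensor's share is 50 − x ≈ 38.8924.

11.11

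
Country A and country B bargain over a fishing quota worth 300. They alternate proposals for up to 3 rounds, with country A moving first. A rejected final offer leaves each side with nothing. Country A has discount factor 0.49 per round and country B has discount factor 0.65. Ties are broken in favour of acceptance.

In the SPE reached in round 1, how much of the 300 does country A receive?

Round 3 (country A proposes): rejection yields 0 for country B; country A offers 0 and keeps 300.
Round 2 (country B proposes): country A can get 300 next round, worth 0.49 × 300 = 147 now; country B offers that and keeps 153.
Round 1 (country A proposes): country B can get 153 next round, worth 0.65 × 153 = 99.45 now; country A offers that and keeps 200.55.

200.55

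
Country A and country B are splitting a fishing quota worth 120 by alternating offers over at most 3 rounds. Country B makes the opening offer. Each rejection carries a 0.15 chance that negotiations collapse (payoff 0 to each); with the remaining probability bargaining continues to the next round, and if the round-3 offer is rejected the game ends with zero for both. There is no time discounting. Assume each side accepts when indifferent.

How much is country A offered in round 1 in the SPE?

Round 3 (country B proposes): country A will accept anything ≥ 0, so country B offers 0 and keeps 120.
Round 2 (country A proposes): rejecting gives country B an expected 0.85 × 120 = 102, so country A offers 102, keeping 18.
Round 1 (country B proposes): rejecting gives country A an expected 0.85 × 18 = 15.3; country B offers that and keeps 104.7.

15.3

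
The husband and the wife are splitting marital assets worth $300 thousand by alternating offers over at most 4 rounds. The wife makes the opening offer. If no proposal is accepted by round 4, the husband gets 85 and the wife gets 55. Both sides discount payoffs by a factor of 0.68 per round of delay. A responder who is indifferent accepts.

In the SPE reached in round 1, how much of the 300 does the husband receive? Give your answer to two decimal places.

142.32

Round 4 (the husband proposes): the wife gets 55 if talks fail, so the husband offers 55 and keeps 245.
Round 3 (the wife proposes): the husband can get 245 next round, worth 0.68 × 245 = 166.6 now; the wife offers that and keeps 133.4.
Round 2 (the husband proposes): the wife can get 133.4 next round, worth 0.68 × 133.4 = 90.712 now, so the husband offers 90.712, keeping 209.288.
Round 1 (the wife proposes): the husband can get 209.288 next round, worth 0.68 × 209.288 = 142.31584 now. The wife offers 142.31584 and keeps 300 − 142.31584 = 157.68416.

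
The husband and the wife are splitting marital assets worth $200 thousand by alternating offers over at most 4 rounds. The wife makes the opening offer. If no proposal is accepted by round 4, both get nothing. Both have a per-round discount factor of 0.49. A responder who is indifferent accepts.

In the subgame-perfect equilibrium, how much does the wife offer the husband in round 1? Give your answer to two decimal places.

73.51

Round 4 (the husband proposes): the wife will accept anything ≥ 0, so the husband offers 0 and keeps 200.
Round 3 (the wife proposes): the husband can get 200 next round, worth 0.49 × 200 = 98 now; the wife offers that and keeps 102.
Round 2 (the husband proposes): the wife can get 102 next round, worth 0.49 × 102 = 49.98 now, so the husband offers 49.98, keeping 150.02.
Round 1 (the wife proposes): the husband can get 150.02 next round, worth 0.49 × 150.02 = 73.5098 now. The wife offers 73.5098 and keeps 200 − 73.5098 = 126.4902.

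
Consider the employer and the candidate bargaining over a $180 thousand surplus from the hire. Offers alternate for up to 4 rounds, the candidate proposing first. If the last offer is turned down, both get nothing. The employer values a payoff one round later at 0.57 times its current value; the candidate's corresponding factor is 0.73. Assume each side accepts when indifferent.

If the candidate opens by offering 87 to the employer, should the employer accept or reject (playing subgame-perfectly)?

Accept

Work out the employer's continuation value if the offer is rejected.
Round 4 (the employer proposes): the candidate will accept anything ≥ 0, so the employer offers 0 and keeps 180.
Round 3 (the candidate proposes): the employer can get 180 next round, worth 0.57 × 180 = 102.6 now, so the candidate offers 102.6, keeping 77.4.
Round 2 (the employer proposes): the candidate can get 77.4 next round, worth 0.73 × 77.4 = 56.502 now; the employer offers that and keeps 123.498.
So by rejecting in round 1, the employer gets 123.498 next round, worth 0.57 × 123.498 = 70.39386 now.
Offer 87 ≥ 70.39386, so the employer accepts.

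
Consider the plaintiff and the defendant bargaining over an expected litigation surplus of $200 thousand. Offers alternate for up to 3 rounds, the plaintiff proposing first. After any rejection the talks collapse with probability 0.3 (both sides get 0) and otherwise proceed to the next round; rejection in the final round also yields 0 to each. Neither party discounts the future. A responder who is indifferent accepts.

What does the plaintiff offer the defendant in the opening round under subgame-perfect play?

Round 3 (the plaintiff proposes): the defendant will accept anything ≥ 0, so the plaintiff offers 0 and keeps 200.
Round 2 (the defendant proposes): rejecting gives the plaintiff an expected 0.7 × 200 = 140. The defendant offers 140 and keeps 200 − 140 = 60.
Round 1 (the plaintiff proposes): rejecting gives the defendant an expected 0.7 × 60 = 42. The plaintiff offers 42 and keeps 200 − 42 = 158.

42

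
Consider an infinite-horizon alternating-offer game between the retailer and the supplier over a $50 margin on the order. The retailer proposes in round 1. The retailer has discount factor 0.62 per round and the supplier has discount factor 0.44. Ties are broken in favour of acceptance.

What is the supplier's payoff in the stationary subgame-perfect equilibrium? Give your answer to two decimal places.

When the retailer proposes, the supplier accepts any offer worth at least 0.44 times what the supplier would get by proposing next round; and vice versa.
This gives x = 50 − 0.44y and y = 50 − 0.62x, where x and y are each side's share when it proposes.
Hence (1 − 0.44·0.62)x = 50(1 − 0.44), i.e. 0.7272·x = 28.
x ≈ 38.5039; the supplier's share is 50 − x ≈ 11.4961.

11.50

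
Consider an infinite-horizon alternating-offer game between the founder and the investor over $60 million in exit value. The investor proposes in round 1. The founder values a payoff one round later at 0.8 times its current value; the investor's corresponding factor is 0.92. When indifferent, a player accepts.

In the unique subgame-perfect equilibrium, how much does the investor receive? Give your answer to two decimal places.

45.45

When the investor proposes, the founder accepts any offer worth at least 0.8 times what the founder would get by proposing next round; and vice versa.
This gives x = 60 − 0.8y and y = 60 − 0.92x, where x and y are each side's share when it proposes.
Hence (1 − 0.8·0.92)x = 60(1 − 0.8), i.e. 0.264·x = 12.
x ≈ 45.4545; the founder's share is 60 − x ≈ 14.5455.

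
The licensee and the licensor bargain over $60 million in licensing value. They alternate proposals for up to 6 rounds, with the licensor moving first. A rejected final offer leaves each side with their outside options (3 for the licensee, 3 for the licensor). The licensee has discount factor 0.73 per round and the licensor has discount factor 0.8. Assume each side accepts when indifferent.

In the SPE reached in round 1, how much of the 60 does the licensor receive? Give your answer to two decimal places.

By backward induction:
Round 6 (the licensee proposes): the licensor gets 3 if talks fail, so the licensee offers 3 and keeps 57.
Round 5 (the licensor proposes): the licensee can get 57 next round, worth 0.73 × 57 = 41.61 now; the licensor offers that and keeps 18.39.
Round 4 (the licensee proposes): the licensor can get 18.39 next round, worth 0.8 × 18.39 = 14.712 now. The licensee offers 14.712 and keeps 60 − 14.712 = 45.288.
Round 3 (the licensor proposes): the licensee can get 45.288 next round, worth 0.73 × 45.288 = 33.06024 now, so the licensor offers 33.06024, keeping 26.93976.
Round 2 (the licensee proposes): the licensor can get 26.93976 next round, worth 0.8 × 26.93976 = 21.551808 now; the licensee offers that and keeps 38.448192.
Round 1 (the licensor proposes): the licensee can get 38.448192 next round, worth 0.73 × 38.448192 = 28.06718016 now; the licensor offers that and keeps 31.93281984.

31.93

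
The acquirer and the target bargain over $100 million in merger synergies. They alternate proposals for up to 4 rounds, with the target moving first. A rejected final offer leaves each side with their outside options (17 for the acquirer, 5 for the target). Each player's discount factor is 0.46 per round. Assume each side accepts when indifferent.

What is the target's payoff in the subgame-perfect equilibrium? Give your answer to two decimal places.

65.91

Work backward from the last round.
Round 4 (the acquirer proposes): the target gets 5 if talks fail, so the acquirer offers 5 and keeps 95.
Round 3 (the target proposes): the acquirer can get 95 next round, worth 0.46 × 95 = 43.7 now. The target offers 43.7 and keeps 100 − 43.7 = 56.3.
Round 2 (the acquirer proposes): the target can get 56.3 next round, worth 0.46 × 56.3 = 25.898 now. The acquirer offers 25.898 and keeps 100 − 25.898 = 74.102.
Round 1 (the target proposes): the acquirer can get 74.102 next round, worth 0.46 × 74.102 = 34.08692 now; the target offers that and keeps 65.91308.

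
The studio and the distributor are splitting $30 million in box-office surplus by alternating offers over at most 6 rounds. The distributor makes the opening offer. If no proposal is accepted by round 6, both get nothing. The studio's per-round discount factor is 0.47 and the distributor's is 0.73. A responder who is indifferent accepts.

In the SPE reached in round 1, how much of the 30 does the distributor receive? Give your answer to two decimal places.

Round 6 (the studio proposes): the distributor will accept anything ≥ 0, so the studio offers 0 and keeps 30.
Round 5 (the distributor proposes): the studio can get 30 next round, worth 0.47 × 30 = 14.1 now, so the distributor offers 14.1, keeping 15.9.
Round 4 (the studio proposes): the distributor can get 15.9 next round, worth 0.73 × 15.9 = 11.607 now. The studio offers 11.607 and keeps 30 − 11.607 = 18.393.
Round 3 (the distributor proposes): the studio can get 18.393 next round, worth 0.47 × 18.393 = 8.64471 now; the distributor offers that and keeps 21.35529.
Round 2 (the studio proposes): the distributor can get 21.35529 next round, worth 0.73 × 21.35529 = 15.5893617 now. The studio offers 15.5893617 and keeps 30 − 15.5893617 = 14.4106383.
Round 1 (the distributor proposes): the studio can get 14.4106383 next round, worth 0.47 × 14.4106383 = 6.773000001 now; the distributor offers that and keeps 23.226999999.

23.23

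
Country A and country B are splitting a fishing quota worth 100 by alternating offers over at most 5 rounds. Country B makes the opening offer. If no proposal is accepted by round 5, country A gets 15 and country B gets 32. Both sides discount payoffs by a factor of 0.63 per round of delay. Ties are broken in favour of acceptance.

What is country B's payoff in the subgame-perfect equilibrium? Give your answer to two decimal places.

Round 5 (country B proposes): country A gets 15 if talks fail, so country B offers 15 and keeps 85.
Round 4 (country A proposes): country B can get 85 next round, worth 0.63 × 85 = 53.55 now, so country A offers 53.55, keeping 46.45.
Round 3 (country B proposes): country A can get 46.45 next round, worth 0.63 × 46.45 = 29.2635 now. Country B offers 29.2635 and keeps 100 − 29.2635 = 70.7365.
Round 2 (country A proposes): country B can get 70.7365 next round, worth 0.63 × 70.7365 = 44.563995 now. Country A offers 44.563995 and keeps 100 − 44.563995 = 55.436005.
Round 1 (country B proposes): country A can get 55.436005 next round, worth 0.63 × 55.436005 = 34.92468315 now; country B offers that and keeps 65.07531685.

65.08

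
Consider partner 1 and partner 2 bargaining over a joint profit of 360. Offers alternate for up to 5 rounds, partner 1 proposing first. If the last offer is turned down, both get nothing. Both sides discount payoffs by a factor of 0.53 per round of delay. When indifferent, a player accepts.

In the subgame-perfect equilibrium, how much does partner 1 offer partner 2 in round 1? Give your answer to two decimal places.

114.87

Round 5 (partner 1 proposes): partner 2 will accept anything ≥ 0, so partner 1 offers 0 and keeps 360.
Round 4 (partner 2 proposes): partner 1 can get 360 next round, worth 0.53 × 360 = 190.8 now; partner 2 offers that and keeps 169.2.
Round 3 (partner 1 proposes): partner 2 can get 169.2 next round, worth 0.53 × 169.2 = 89.676 now; partner 1 offers that and keeps 270.324.
Round 2 (partner 2 proposes): partner 1 can get 270.324 next round, worth 0.53 × 270.324 = 143.27172 now; partner 2 offers that and keeps 216.72828.
Round 1 (partner 1 proposes): partner 2 can get 216.72828 next round, worth 0.53 × 216.72828 = 114.8659884 now; partner 1 offers that and keeps 245.1340116.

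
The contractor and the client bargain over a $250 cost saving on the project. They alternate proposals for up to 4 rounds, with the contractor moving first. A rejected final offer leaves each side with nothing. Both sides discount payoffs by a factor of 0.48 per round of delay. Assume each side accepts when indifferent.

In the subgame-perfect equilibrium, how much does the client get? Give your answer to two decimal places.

Work backward from the last round.
Round 4 (the client proposes): the contractor will accept anything ≥ 0, so the client offers 0 and keeps 250.
Round 3 (the contractor proposes): the client can get 250 next round, worth 0.48 × 250 = 120 now. The contractor offers 120 and keeps 250 − 120 = 130.
Round 2 (the client proposes): the contractor can get 130 next round, worth 0.48 × 130 = 62.4 now, so the client offers 62.4, keeping 187.6.
Round 1 (the contractor proposes): the client can get 187.6 next round, worth 0.48 × 187.6 = 90.048 now, so the contractor offers 90.048, keeping 159.952.

90.05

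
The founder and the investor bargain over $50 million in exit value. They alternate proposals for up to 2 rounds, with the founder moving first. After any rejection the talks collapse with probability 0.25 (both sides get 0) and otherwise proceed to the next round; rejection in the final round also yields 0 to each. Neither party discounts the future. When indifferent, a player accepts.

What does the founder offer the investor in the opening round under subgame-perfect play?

Round 2 (the investor proposes): rejection yields 0 for the founder; the investor offers 0 and keeps 50.
Round 1 (the founder proposes): rejecting gives the investor an expected 0.75 × 50 = 37.5. The founder offers 37.5 and keeps 50 − 37.5 = 12.5.

37.5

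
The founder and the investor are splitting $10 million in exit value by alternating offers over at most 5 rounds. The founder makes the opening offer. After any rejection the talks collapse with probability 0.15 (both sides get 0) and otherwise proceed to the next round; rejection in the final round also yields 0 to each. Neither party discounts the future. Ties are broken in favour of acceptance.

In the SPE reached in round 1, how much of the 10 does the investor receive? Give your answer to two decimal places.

By backward induction:
Round 5 (the founder proposes): the investor will accept anything ≥ 0, so the founder offers 0 and keeps 10.
Round 4 (the investor proposes): rejecting gives the founder an expected 0.85 × 10 = 8.5, so the investor offers 8.5, keeping 1.5.
Round 3 (the founder proposes): rejecting gives the investor an expected 0.85 × 1.5 = 1.275. The founder offers 1.275 and keeps 10 − 1.275 = 8.725.
Round 2 (the investor proposes): rejecting gives the founder an expected 0.85 × 8.725 = 7.41625, so the investor offers 7.41625, keeping 2.58375.
Round 1 (the founder proposes): rejecting gives the investor an expected 0.85 × 2.58375 = 2.1961875, so the founder offers 2.1961875, keeping 7.8038125.

2.20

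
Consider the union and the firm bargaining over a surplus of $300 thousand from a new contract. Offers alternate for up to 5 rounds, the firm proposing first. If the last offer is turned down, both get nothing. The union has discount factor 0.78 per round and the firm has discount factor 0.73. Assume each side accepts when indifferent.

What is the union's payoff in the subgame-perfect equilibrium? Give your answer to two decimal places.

Round 5 (the firm proposes): the union will accept anything ≥ 0, so the firm offers 0 and keeps 300.
Round 4 (the union proposes): the firm can get 300 next round, worth 0.73 × 300 = 219 now. The union offers 219 and keeps 300 − 219 = 81.
Round 3 (the firm proposes): the union can get 81 next round, worth 0.78 × 81 = 63.18 now; the firm offers that and keeps 236.82.
Round 2 (the union proposes): the firm can get 236.82 next round, worth 0.73 × 236.82 = 172.8786 now. The union offers 172.8786 and keeps 300 − 172.8786 = 127.1214.
Round 1 (the firm proposes): the union can get 127.1214 next round, worth 0.78 × 127.1214 = 99.154692 now, so the firm offers 99.154692, keeping 200.845308.

99.15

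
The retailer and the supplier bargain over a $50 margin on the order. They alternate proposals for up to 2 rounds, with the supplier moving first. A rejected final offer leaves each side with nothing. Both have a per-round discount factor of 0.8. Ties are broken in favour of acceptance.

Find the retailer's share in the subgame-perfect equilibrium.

Round 2 (the retailer proposes): the supplier will accept anything ≥ 0, so the retailer offers 0 and keeps 50.
Round 1 (the supplier proposes): the retailer can get 50 next round, worth 0.8 × 50 = 40 now, so the supplier offers 40, keeping 10.

40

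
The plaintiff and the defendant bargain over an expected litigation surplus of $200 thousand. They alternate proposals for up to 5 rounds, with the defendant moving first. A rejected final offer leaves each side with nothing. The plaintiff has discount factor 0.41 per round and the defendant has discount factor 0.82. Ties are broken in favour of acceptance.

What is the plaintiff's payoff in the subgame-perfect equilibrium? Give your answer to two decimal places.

Round 5 (the defendant proposes): rejection yields 0 for the plaintiff; the defendant offers 0 and keeps 200.
Round 4 (the plaintiff proposes): the defendant can get 200 next round, worth 0.82 × 200 = 164 now. The plaintiff offers 164 and keeps 200 − 164 = 36.
Round 3 (the defendant proposes): the plaintiff can get 36 next round, worth 0.41 × 36 = 14.76 now, so the defendant offers 14.76, keeping 185.24.
Round 2 (the plaintiff proposes): the defendant can get 185.24 next round, worth 0.82 × 185.24 = 151.8968 now; the plaintiff offers that and keeps 48.1032.
Round 1 (the defendant proposes): the plaintiff can get 48.1032 next round, worth 0.41 × 48.1032 = 19.722312 now; the defendant offers that and keeps 180.277688.

19.72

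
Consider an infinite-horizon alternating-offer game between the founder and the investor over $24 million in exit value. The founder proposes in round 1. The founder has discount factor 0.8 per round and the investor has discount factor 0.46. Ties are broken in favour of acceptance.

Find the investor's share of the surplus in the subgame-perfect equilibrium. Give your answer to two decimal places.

3.49

In a stationary SPE each proposer offers the other exactly their discounted continuation value.
If the founder keeps x when proposing and the investor keeps y when proposing, then x = 24 − 0.46y and y = 24 − 0.8x.
Solving: x = 24(1 − 0.46) / (1 − 0.8·0.46) = 12.96 / 0.632 ≈ 20.5063.
The investor gets 24 − 20.5063 ≈ 3.4937.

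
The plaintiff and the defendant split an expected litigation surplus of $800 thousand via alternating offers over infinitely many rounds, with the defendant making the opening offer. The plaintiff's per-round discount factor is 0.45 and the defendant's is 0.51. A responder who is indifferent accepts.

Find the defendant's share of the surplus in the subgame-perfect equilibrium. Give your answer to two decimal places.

When the defendant proposes, the plaintiff accepts any offer worth at least 0.45 times what the plaintiff would get by proposing next round; and vice versa.
This gives x = 800 − 0.45y and y = 800 − 0.51x, where x and y are each side's share when it proposes.
Hence (1 − 0.45·0.51)x = 800(1 − 0.45), i.e. 0.7705·x = 440.
x ≈ 571.0578; the plaintiff's share is 800 − x ≈ 228.9422.

571.06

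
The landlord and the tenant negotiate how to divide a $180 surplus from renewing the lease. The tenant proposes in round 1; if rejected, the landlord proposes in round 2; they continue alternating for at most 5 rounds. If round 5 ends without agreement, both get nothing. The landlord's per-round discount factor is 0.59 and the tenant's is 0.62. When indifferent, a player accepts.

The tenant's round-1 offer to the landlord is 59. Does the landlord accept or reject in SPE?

Work out the landlord's continuation value if the offer is rejected.
Round 5 (the tenant proposes): the landlord will accept anything ≥ 0, so the tenant offers 0 and keeps 180.
Round 4 (the landlord proposes): the tenant can get 180 next round, worth 0.62 × 180 = 111.6 now. The landlord offers 111.6 and keeps 180 − 111.6 = 68.4.
Round 3 (the tenant proposes): the landlord can get 68.4 next round, worth 0.59 × 68.4 = 40.356 now; the tenant offers that and keeps 139.644.
Round 2 (the landlord proposes): the tenant can get 139.644 next round, worth 0.62 × 139.644 = 86.57928 now; the landlord offers that and keeps 93.42072.
So by rejecting in round 1, the landlord gets 93.42072 next round, worth 0.59 × 93.42072 = 55.1182248 now.
Offer 59 ≥ 55.1182248, so the landlord accepts.

Accept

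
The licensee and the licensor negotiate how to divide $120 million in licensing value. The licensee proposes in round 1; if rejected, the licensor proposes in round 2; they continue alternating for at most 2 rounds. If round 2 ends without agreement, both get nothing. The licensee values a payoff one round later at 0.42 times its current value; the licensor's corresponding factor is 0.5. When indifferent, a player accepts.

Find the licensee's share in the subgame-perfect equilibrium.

Round 2 (the licensor proposes): rejection yields 0 for the licensee; the licensor offers 0 and keeps 120.
Round 1 (the licensee proposes): the licensor can get 120 next round, worth 0.5 × 120 = 60 now, so the licensee offers 60, keeping 60.

60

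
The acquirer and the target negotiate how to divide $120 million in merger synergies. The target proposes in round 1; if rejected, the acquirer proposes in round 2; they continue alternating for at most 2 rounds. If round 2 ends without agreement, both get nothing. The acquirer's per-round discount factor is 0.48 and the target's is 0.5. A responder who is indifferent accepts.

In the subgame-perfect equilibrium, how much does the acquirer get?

Round 2 (the acquirer proposes): rejection yields 0 for the target; the acquirer offers 0 and keeps 120.
Round 1 (the target proposes): the acquirer can get 120 next round, worth 0.48 × 120 = 57.6 now, so the target offers 57.6, keeping 62.4.

57.6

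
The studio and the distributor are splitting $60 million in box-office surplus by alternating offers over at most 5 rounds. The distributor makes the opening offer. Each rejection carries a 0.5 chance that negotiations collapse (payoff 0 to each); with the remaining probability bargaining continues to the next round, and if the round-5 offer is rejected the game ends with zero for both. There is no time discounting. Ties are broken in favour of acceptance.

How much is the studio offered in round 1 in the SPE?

18.75

Round 5 (the distributor proposes): the studio will accept anything ≥ 0, so the distributor offers 0 and keeps 60.
Round 4 (the studio proposes): rejecting gives the distributor an expected 0.5 × 60 = 30; the studio offers that and keeps 30.
Round 3 (the distributor proposes): rejecting gives the studio an expected 0.5 × 30 = 15; the distributor offers that and keeps 45.
Round 2 (the studio proposes): rejecting gives the distributor an expected 0.5 × 45 = 22.5, so the studio offers 22.5, keeping 37.5.
Round 1 (the distributor proposes): rejecting gives the studio an expected 0.5 × 37.5 = 18.75. The distributor offers 18.75 and keeps 60 − 18.75 = 41.25.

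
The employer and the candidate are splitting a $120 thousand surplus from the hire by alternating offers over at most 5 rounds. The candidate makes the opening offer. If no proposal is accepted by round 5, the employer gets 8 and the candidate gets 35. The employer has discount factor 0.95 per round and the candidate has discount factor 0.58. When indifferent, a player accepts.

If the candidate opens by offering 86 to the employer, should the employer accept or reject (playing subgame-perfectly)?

Accept

Work out the employer's continuation value if the offer is rejected.
Round 5 (the candidate proposes): the employer gets 8 if talks fail, so the candidate offers 8 and keeps 112.
Round 4 (the employer proposes): the candidate can get 112 next round, worth 0.58 × 112 = 64.96 now. The employer offers 64.96 and keeps 120 − 64.96 = 55.04.
Round 3 (the candidate proposes): the employer can get 55.04 next round, worth 0.95 × 55.04 = 52.288 now, so the candidate offers 52.288, keeping 67.712.
Round 2 (the employer proposes): the candidate can get 67.712 next round, worth 0.58 × 67.712 = 39.27296 now; the employer offers that and keeps 80.72704.
So by rejecting in round 1, the employer gets 80.72704 next round, worth 0.95 × 80.72704 = 76.690688 now.
Offer 86 ≥ 76.690688, so the employer accepts.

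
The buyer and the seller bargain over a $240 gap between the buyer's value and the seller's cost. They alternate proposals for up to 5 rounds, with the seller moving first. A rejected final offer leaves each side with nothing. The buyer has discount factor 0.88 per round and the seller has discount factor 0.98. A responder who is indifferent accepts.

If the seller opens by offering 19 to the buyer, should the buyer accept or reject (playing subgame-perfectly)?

Accept

Round 5 (the seller proposes): rejection yields 0 for the buyer; the seller offers 0 and keeps 240.
Round 4 (the buyer proposes): the seller can get 240 next round, worth 0.98 × 240 = 235.2 now. The buyer offers 235.2 and keeps 240 − 235.2 = 4.8.
Round 3 (the seller proposes): the buyer can get 4.8 next round, worth 0.88 × 4.8 = 4.224 now; the seller offers that and keeps 235.776.
Round 2 (the buyer proposes): the seller can get 235.776 next round, worth 0.98 × 235.776 = 231.06048 now; the buyer offers that and keeps 8.93952.
So by rejecting in round 1, the buyer gets 8.93952 next round, worth 0.88 × 8.93952 = 7.8667776 now.
Offer 19 ≥ 7.8667776, so the buyer accepts.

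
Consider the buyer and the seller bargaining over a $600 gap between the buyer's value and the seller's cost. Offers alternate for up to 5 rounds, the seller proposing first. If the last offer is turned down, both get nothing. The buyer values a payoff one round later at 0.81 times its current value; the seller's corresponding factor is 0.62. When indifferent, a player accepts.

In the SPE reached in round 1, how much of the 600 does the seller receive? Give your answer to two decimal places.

By backward induction:
Round 5 (the seller proposes): rejection yields 0 for the buyer; the seller offers 0 and keeps 600.
Round 4 (the buyer proposes): the seller can get 600 next round, worth 0.62 × 600 = 372 now. The buyer offers 372 and keeps 600 − 372 = 228.
Round 3 (the seller proposes): the buyer can get 228 next round, worth 0.81 × 228 = 184.68 now, so the seller offers 184.68, keeping 415.32.
Round 2 (the buyer proposes): the seller can get 415.32 next round, worth 0.62 × 415.32 = 257.4984 now, so the buyer offers 257.4984, keeping 342.5016.
Round 1 (the seller proposes): the buyer can get 342.5016 next round, worth 0.81 × 342.5016 = 277.426296 now; the seller offers that and keeps 322.573704.

322.57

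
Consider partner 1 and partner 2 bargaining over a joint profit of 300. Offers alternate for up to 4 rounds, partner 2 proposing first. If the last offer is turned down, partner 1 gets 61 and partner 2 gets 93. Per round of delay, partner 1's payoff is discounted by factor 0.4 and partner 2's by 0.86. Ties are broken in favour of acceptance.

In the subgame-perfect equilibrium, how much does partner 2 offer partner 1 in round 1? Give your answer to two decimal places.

By backward induction:
Round 4 (partner 1 proposes): partner 2 gets 93 if talks fail, so partner 1 offers 93 and keeps 207.
Round 3 (partner 2 proposes): partner 1 can get 207 next round, worth 0.4 × 207 = 82.8 now; partner 2 offers that and keeps 217.2.
Round 2 (partner 1 proposes): partner 2 can get 217.2 next round, worth 0.86 × 217.2 = 186.792 now; partner 1 offers that and keeps 113.208.
Round 1 (partner 2 proposes): partner 1 can get 113.208 next round, worth 0.4 × 113.208 = 45.2832 now. Partner 2 offers 45.2832 and keeps 300 − 45.2832 = 254.7168.

45.28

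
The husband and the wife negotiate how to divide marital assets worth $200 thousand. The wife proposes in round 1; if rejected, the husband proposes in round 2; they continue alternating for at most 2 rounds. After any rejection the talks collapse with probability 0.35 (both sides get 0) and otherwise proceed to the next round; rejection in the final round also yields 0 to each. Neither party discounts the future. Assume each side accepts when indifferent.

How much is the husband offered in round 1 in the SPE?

Round 2 (the husband proposes): the wife will accept anything ≥ 0, so the husband offers 0 and keeps 200.
Round 1 (the wife proposes): rejecting gives the husband an expected 0.65 × 200 = 130. The wife offers 130 and keeps 200 − 130 = 70.

130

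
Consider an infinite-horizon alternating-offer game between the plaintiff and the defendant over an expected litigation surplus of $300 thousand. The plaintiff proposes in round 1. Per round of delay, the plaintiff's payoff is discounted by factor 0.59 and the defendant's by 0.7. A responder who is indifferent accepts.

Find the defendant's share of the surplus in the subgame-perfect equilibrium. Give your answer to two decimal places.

In a stationary SPE each proposer offers the other exactly their discounted continuation value.
If the plaintiff keeps x when proposing and the defendant keeps y when proposing, then x = 300 − 0.7y and y = 300 − 0.59x.
Solving: x = 300(1 − 0.7) / (1 − 0.59·0.7) = 90 / 0.587 ≈ 153.3220.
The defendant gets 300 − 153.3220 ≈ 146.6780.

146.68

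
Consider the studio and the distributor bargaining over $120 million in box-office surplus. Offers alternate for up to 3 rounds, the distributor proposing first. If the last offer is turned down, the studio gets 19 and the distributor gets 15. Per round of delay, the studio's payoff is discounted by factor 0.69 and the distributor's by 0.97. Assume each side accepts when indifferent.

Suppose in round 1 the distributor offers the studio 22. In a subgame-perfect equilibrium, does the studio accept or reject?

Accept

Round 3 (the distributor proposes): the studio gets 19 if talks fail, so the distributor offers 19 and keeps 101.
Round 2 (the studio proposes): the distributor can get 101 next round, worth 0.97 × 101 = 97.97 now; the studio offers that and keeps 22.03.
So by rejecting in round 1, the studio gets 22.03 next round, worth 0.69 × 22.03 = 15.2007 now.
Offer 22 ≥ 15.2007, so the studio accepts.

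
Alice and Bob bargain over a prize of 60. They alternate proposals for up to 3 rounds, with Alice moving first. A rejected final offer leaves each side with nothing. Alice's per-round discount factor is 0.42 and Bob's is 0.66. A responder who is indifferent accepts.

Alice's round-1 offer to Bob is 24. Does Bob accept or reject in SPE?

Round 3 (Alice proposes): Bob will accept anything ≥ 0, so Alice offers 0 and keeps 60.
Round 2 (Bob proposes): Alice can get 60 next round, worth 0.42 × 60 = 25.2 now, so Bob offers 25.2, keeping 34.8.
So by rejecting in round 1, Bob gets 34.8 next round, worth 0.66 × 34.8 = 22.968 now.
Offer 24 ≥ 22.968, so Bob accepts.

Accept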